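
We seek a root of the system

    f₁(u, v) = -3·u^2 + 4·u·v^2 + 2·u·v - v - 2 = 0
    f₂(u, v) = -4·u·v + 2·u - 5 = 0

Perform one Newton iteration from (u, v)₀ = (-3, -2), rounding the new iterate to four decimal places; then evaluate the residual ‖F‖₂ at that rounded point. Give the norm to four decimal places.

4055.6078

At (-3, -2): F = (-63.0000, -35.0000).
Jacobian J = [[-6·u + 4·v^2 + 2·v, 8·u·v + 2·u - 1], [-4·v + 2, -4·u]].
At the point, J = [[30.0000, 41.0000], [10.0000, 12.0000]] (det J = -50.0000).
Solving J·Δ = −F gives Δ = (13.5800, -8.4000).
Then the next iterate is (u, v)₁ = (10.5800, -10.4000).
Re-evaluating at (10.5800, -10.4000): F = (4029.8580, 456.2880), so ‖F‖₂ = 4055.6078.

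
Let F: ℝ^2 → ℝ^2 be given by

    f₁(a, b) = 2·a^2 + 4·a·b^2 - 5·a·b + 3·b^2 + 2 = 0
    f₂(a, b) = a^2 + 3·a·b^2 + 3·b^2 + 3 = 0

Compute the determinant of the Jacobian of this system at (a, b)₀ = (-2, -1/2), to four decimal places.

35.2500

J = [[4·a + 4·b^2 - 5·b, 8·a·b - 5·a + 6·b], [2·a + 3·b^2, 6·a·b + 6·b]].
At the point, J = [[-4.5000, 15.0000], [-3.2500, 3.0000]].
det J = 35.2500.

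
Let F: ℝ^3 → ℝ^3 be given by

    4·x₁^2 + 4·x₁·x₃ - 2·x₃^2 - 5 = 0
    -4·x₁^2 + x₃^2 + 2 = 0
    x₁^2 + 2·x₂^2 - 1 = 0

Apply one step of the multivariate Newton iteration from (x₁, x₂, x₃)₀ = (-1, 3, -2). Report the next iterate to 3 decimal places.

At (-1, 3, -2): F = (-1.000, 2.000, 18.000).
Jacobian J = [[8·x₁ + 4·x₃, 0, 4·x₁ - 4·x₃], [-8·x₁, 0, 2·x₃], [2·x₁, 4·x₂, 0]].
At the point, J = [[-16.000, 0.000, 4.000], [8.000, 0.000, -4.000], [-2.000, 12.000, 0.000]] (det J = -384.000).
Solving J·Δ = −F gives Δ = (0.125, -1.479, 0.750).
Then the next iterate is (x₁, x₂, x₃)₁ = (-0.875, 1.521, -1.250).

(-0.875, 1.521, -1.250)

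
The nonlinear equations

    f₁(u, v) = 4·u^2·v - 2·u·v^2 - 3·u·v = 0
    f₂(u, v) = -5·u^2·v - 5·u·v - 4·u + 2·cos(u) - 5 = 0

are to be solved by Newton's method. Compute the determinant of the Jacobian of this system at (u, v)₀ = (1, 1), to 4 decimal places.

J = [[8·u·v - 2·v^2 - 3·v, 4·u^2 - 4·u·v - 3·u], [-10·u·v - 5·v - 2·sin(u) - 4, -5·u^2 - 5·u]].
At the point, J = [[3.0000, -3.0000], [-20.682942, -10.0000]].
det J = -92.0488.

-92.0488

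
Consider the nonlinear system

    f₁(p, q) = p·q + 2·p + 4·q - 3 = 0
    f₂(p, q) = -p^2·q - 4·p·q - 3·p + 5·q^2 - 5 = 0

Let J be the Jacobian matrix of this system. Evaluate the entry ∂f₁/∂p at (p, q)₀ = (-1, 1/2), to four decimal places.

2.5000

∂f₁/∂p = q + 2.
At (-1, 1/2) this is 2.5000.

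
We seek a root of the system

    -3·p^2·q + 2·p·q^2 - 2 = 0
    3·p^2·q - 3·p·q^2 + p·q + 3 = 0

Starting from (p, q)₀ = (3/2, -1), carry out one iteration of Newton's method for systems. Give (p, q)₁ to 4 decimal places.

(1.1094, -0.7292)

At (3/2, -1): F = (7.7500, -9.7500).
Jacobian J = [[-6·p·q + 2·q^2, -3·p^2 + 4·p·q], [6·p·q - 3·q^2 + q, 3·p^2 - 6·p·q + p]].
At the point, J = [[11.0000, -12.7500], [-13.0000, 17.2500]] (det J = 24.0000).
Solving J·Δ = −F gives Δ = (-0.3906, 0.2708).
Then the next iterate is (p, q)₁ = (1.1094, -0.7292).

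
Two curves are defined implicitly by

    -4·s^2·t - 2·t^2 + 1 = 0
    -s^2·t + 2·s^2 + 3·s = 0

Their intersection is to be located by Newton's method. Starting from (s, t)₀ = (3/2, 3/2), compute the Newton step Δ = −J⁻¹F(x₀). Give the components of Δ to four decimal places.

(-1.1354, 0.2292)

At (3/2, 3/2): F = (-17.0000, 5.6250).
Jacobian J = [[-8·s·t, -4·s^2 - 4·t], [-2·s·t + 4·s + 3, -s^2]].
At the point, J = [[-18.0000, -15.0000], [4.5000, -2.2500]] (det J = 108.0000).
Solving J·Δ = −F gives Δ = (-1.1354, 0.2292).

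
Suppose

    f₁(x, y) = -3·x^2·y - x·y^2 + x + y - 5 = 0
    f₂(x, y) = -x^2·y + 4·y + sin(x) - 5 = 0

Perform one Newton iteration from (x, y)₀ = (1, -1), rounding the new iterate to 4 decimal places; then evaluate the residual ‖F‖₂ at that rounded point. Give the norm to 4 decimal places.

At (1, -1): F = (-3.0000, -7.158529).
Jacobian J = [[-6·x·y - y^2 + 1, -3·x^2 - 2·x·y + 1], [-2·x·y + cos(x), -x^2 + 4]].
At the point, J = [[6.0000, 0.0000], [2.540302, 3.0000]] (det J = 18.0000).
Solving J·Δ = −F gives Δ = (0.5000, 1.9628).
Then the next iterate is (x, y)₁ = (1.5000, 0.9628).
Re-evaluating at (1.5000, 0.9628): F = (-10.426576, -2.317605), so ‖F‖₂ = 10.6810.

10.6810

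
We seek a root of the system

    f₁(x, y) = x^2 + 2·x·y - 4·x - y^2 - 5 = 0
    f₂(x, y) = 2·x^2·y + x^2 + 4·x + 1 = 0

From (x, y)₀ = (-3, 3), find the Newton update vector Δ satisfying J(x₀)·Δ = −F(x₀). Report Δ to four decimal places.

(0.8068, -1.1856)

At (-3, 3): F = (-11.0000, 52.0000).
Jacobian J = [[2·x + 2·y - 4, 2·x - 2·y], [4·x·y + 2·x + 4, 2·x^2]].
At the point, J = [[-4.0000, -12.0000], [-38.0000, 18.0000]] (det J = -528.0000).
Solving J·Δ = −F gives Δ = (0.8068, -1.1856).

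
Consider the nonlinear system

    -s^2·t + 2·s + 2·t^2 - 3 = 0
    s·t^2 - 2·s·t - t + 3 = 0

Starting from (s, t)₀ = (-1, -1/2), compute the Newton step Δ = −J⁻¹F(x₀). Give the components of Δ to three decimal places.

At (-1, -1/2): F = (-4.000, 2.250).
Jacobian J = [[-2·s·t + 2, -s^2 + 4·t], [t^2 - 2·t, 2·s·t - 2·s - 1]].
At the point, J = [[1.000, -3.000], [1.250, 2.000]] (det J = 5.750).
Solving J·Δ = −F gives Δ = (0.217, -1.261).

(0.217, -1.261)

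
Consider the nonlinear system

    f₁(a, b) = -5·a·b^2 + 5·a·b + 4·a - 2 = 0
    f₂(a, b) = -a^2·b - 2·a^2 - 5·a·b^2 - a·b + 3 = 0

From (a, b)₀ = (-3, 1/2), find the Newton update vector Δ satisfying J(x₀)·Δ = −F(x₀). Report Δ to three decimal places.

(3.381, -3.394)

At (-3, 1/2): F = (-17.750, -14.250).
Jacobian J = [[-5·b^2 + 5·b + 4, -10·a·b + 5·a], [-2·a·b - 4·a - 5·b^2 - b, -a^2 - 10·a·b - a]].
At the point, J = [[5.250, 0.000], [13.250, 9.000]] (det J = 47.250).
Solving J·Δ = −F gives Δ = (3.381, -3.394).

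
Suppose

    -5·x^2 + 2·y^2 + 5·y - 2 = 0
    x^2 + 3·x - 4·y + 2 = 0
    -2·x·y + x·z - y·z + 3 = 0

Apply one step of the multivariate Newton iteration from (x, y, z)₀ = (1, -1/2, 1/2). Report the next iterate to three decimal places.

(0.520, 0.900, 0.147)

At (1, -1/2, 1/2): F = (-9.000, 8.000, 4.750).
Jacobian J = [[-10·x, 4·y + 5, 0], [2·x + 3, -4, 0], [-2·y + z, -2·x - z, x - y]].
At the point, J = [[-10.000, 3.000, 0.000], [5.000, -4.000, 0.000], [1.500, -2.500, 1.500]] (det J = 37.500).
Solving J·Δ = −F gives Δ = (-0.480, 1.400, -0.353).
Then the next iterate is (x, y, z)₁ = (0.520, 0.900, 0.147).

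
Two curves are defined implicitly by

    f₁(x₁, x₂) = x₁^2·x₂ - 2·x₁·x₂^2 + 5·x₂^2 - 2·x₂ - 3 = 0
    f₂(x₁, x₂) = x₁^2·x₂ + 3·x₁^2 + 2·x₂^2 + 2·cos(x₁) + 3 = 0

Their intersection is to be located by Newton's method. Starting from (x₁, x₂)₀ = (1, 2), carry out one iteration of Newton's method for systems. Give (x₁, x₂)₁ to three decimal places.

At (1, 2): F = (7.000, 17.08060).
Jacobian J = [[2·x₁·x₂ - 2·x₂^2, x₁^2 - 4·x₁·x₂ + 10·x₂ - 2], [2·x₁·x₂ + 6·x₁ - 2·sin(x₁), x₁^2 + 4·x₂]].
At the point, J = [[-4.000, 11.000], [8.31706, 9.000]] (det J = -127.48764).
Solving J·Δ = −F gives Δ = (-0.980, -0.993).
Then the next iterate is (x₁, x₂)₁ = (0.020, 1.007).

(0.020, 1.007)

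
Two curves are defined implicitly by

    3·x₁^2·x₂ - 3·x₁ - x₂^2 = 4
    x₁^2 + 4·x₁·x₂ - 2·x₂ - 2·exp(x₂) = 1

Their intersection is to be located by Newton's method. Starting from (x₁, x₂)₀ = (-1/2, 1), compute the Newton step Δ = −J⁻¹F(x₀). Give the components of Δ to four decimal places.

At (-1/2, 1): F = (-2.7500, -10.186564).
Jacobian J = [[6·x₁·x₂ - 3, 3·x₁^2 - 2·x₂], [2·x₁ + 4·x₂, 4·x₁ - 2·exp(x₂) - 2]].
At the point, J = [[-6.0000, -1.2500], [3.0000, -9.436564]] (det J = 60.369382).
Solving J·Δ = −F gives Δ = (-0.2189, -1.1491).

(-0.2189, -1.1491)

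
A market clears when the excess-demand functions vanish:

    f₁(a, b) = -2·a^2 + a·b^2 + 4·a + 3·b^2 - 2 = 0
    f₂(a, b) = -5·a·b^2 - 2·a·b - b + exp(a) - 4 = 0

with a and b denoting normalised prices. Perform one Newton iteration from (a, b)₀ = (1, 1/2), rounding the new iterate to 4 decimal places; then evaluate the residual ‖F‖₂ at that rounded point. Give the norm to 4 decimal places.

19.1819

At (1, 1/2): F = (1.0000, -4.031718).
Jacobian J = [[-4·a + b^2 + 4, 2·a·b + 6·b], [-5·b^2 - 2·b + exp(a), -10·a·b - 2·a - 1]].
At the point, J = [[0.2500, 4.0000], [0.468282, -8.0000]] (det J = -3.873127).
Solving J·Δ = −F gives Δ = (2.0983, -0.3811).
Then the next iterate is (a, b)₁ = (3.0983, 0.1189).
Re-evaluating at (3.0983, 0.1189): F = (-8.719513, 17.085564), so ‖F‖₂ = 19.1819.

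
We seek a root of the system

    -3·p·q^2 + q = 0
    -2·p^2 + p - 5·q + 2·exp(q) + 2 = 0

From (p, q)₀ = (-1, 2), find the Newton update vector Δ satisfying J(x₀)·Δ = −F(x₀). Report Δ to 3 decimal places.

(0.481, -0.633)

At (-1, 2): F = (14.000, 3.77811).
Jacobian J = [[-3·q^2, -6·p·q + 1], [-4·p + 1, 2·exp(q) - 5]].
At the point, J = [[-12.000, 13.000], [5.000, 9.77811]] (det J = -182.33735).
Solving J·Δ = −F gives Δ = (0.481, -0.633).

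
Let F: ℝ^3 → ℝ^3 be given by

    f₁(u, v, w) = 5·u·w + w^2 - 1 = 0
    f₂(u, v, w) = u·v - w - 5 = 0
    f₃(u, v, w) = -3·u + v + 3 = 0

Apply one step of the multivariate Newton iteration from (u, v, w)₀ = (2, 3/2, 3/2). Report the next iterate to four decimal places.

At (2, 3/2, 3/2): F = (16.2500, -3.5000, -1.5000).
Jacobian J = [[5·w, 0, 5·u + 2·w], [v, u, -1], [-3, 1, 0]].
At the point, J = [[7.5000, 0.0000, 13.0000], [1.5000, 2.0000, -1.0000], [-3.0000, 1.0000, 0.0000]] (det J = 105.0000).
Solving J·Δ = −F gives Δ = (-0.0929, 1.2214, -1.1964).
Then the next iterate is (u, v, w)₁ = (1.9071, 2.7214, 0.3036).

(1.9071, 2.7214, 0.3036)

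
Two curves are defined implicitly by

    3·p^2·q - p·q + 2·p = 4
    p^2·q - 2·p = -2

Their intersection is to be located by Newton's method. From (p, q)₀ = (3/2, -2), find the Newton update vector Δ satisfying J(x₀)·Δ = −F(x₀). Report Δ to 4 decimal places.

At (3/2, -2): F = (-11.5000, -5.5000).
Jacobian J = [[6·p·q - q + 2, 3·p^2 - p], [2·p·q - 2, p^2]].
At the point, J = [[-14.0000, 5.2500], [-8.0000, 2.2500]] (det J = 10.5000).
Solving J·Δ = −F gives Δ = (-0.2857, 1.4286).

(-0.2857, 1.4286)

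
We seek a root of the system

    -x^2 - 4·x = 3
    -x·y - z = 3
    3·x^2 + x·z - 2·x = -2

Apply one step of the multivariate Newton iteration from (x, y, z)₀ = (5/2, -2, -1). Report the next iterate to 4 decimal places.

At (5/2, -2, -1): F = (-19.2500, 3.0000, 13.2500).
Jacobian J = [[-2·x - 4, 0, 0], [-y, -x, -1], [6·x + z - 2, 0, x]].
At the point, J = [[-9.0000, 0.0000, 0.0000], [2.0000, -2.5000, -1.0000], [12.0000, 0.0000, 2.5000]] (det J = 56.2500).
Solving J·Δ = −F gives Δ = (-2.1389, -2.4978, 4.9667).
Then the next iterate is (x, y, z)₁ = (0.3611, -4.4978, 3.9667).

(0.3611, -4.4978, 3.9667)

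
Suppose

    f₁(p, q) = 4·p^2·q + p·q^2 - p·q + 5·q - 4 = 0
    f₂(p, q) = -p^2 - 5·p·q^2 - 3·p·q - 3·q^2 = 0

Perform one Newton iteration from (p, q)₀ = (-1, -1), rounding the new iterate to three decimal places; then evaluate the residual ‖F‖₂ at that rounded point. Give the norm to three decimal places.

At (-1, -1): F = (-15.000, -2.000).
Jacobian J = [[8·p·q + q^2 - q, 4·p^2 + 2·p·q - p + 5], [-2·p - 5·q^2 - 3·q, -10·p·q - 3·p - 6·q]].
At the point, J = [[10.000, 12.000], [0.000, -1.000]] (det J = -10.000).
Solving J·Δ = −F gives Δ = (3.900, -2.000).
Then the next iterate is (p, q)₁ = (2.900, -3.000).
Re-evaluating at (2.900, -3.000): F = (-85.120, -139.810), so ‖F‖₂ = 163.683.

163.683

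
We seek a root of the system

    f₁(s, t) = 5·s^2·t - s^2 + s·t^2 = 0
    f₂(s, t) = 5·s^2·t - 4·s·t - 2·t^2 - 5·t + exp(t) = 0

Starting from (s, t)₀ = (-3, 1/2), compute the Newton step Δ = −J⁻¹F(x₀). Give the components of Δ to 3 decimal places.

At (-3, 1/2): F = (12.750, 27.14872).
Jacobian J = [[10·s·t - 2·s + t^2, 5·s^2 + 2·s·t], [10·s·t - 4·t, 5·s^2 - 4·s - 4·t + exp(t) - 5]].
At the point, J = [[-8.750, 42.000], [-17.000, 51.64872]] (det J = 262.07369).
Solving J·Δ = −F gives Δ = (1.838, 0.079).

(1.838, 0.079)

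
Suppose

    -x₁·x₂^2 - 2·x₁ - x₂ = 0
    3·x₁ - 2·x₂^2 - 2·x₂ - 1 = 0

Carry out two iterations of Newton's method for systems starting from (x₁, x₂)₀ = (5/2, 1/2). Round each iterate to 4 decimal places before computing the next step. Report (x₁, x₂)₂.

(0.1292, -0.2270)

At (5/2, 1/2): F = (-6.1250, 5.0000).
Jacobian J = [[-x₂^2 - 2, -2·x₁·x₂ - 1], [3, -4·x₂ - 2]].
At the point, J = [[-2.2500, -3.5000], [3.0000, -4.0000]] (det J = 19.5000).
Solving J·Δ = −F gives Δ = (-2.1538, -0.3654).
Then the next iterate is (x₁, x₂)₁ = (0.3462, 0.1346).
Round to (0.3462, 0.1346) and repeat: F = (-0.833272, -0.266834), J = [[-2.018117, -1.093197], [3.0000, -2.5384]].
Δ = (-0.2170, -0.3616), so (x₁, x₂)₂ = (0.1292, -0.2270).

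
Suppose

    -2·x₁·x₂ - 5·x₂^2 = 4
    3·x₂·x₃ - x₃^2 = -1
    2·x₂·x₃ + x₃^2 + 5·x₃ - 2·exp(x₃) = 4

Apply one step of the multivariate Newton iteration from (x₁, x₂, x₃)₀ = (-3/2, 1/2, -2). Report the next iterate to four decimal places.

At (-3/2, 1/2, -2): F = (-3.7500, -6.0000, -12.270671).
Jacobian J = [[-2·x₂, -2·x₁ - 10·x₂, 0], [0, 3·x₃, 3·x₂ - 2·x₃], [0, 2·x₃, 2·x₂ + 2·x₃ - 2·exp(x₃) + 5]].
At the point, J = [[-1.0000, -2.0000, 0.0000], [0.0000, -6.0000, 5.5000], [0.0000, -4.0000, 1.729329]] (det J = -11.624023).
Solving J·Δ = −F gives Δ = (6.0767, -4.9133, -4.2691).
Then the next iterate is (x₁, x₂, x₃)₁ = (4.5767, -4.4133, -6.2691).

(4.5767, -4.4133, -6.2691)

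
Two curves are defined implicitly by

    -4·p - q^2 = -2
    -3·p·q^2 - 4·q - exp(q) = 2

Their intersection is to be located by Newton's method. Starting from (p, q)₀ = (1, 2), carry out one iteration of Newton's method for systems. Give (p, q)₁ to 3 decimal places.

(0.500, 1.000)

At (1, 2): F = (-6.000, -29.38906).
Jacobian J = [[-4, -2·q], [-3·q^2, -6·p·q - exp(q) - 4]].
At the point, J = [[-4.000, -4.000], [-12.000, -23.38906]] (det J = 45.55622).
Solving J·Δ = −F gives Δ = (-0.500, -1.000).
Then the next iterate is (p, q)₁ = (0.500, 1.000).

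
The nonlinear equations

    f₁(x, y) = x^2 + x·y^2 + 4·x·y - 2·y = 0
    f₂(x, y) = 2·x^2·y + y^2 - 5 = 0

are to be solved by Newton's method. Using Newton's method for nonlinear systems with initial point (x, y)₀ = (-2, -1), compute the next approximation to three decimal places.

At (-2, -1): F = (12.000, -12.000).
Jacobian J = [[2·x + y^2 + 4·y, 2·x·y + 4·x - 2], [4·x·y, 2·x^2 + 2·y]].
At the point, J = [[-7.000, -6.000], [8.000, 6.000]] (det J = 6.000).
Solving J·Δ = −F gives Δ = (0.000, 2.000).
Then the next iterate is (x, y)₁ = (-2.000, 1.000).

(-2.000, 1.000)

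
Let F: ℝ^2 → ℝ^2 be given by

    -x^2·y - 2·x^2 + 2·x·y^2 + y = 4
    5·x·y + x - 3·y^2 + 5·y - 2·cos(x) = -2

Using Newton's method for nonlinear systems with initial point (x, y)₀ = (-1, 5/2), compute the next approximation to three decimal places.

At (-1, 5/2): F = (-18.500, -18.83060).
Jacobian J = [[-2·x·y - 4·x + 2·y^2, -x^2 + 4·x·y + 1], [5·y + 2·sin(x) + 1, 5·x - 6·y + 5]].
At the point, J = [[21.500, -10.000], [11.81706, -15.000]] (det J = -204.32942).
Solving J·Δ = −F gives Δ = (0.437, -0.911).
Then the next iterate is (x, y)₁ = (-0.563, 1.589).

(-0.563, 1.589)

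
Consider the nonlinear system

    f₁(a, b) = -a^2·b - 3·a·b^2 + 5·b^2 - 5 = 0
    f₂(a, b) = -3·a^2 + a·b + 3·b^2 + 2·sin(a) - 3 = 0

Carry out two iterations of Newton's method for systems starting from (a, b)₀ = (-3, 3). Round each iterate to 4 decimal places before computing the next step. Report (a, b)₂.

(-0.6247, 1.3083)

At (-3, 3): F = (94.0000, -12.282240).
Jacobian J = [[-2·a·b - 3·b^2, -a^2 - 6·a·b + 10·b], [-6·a + b + 2·cos(a), a + 6·b]].
At the point, J = [[-9.0000, 75.0000], [19.020015, 15.0000]] (det J = -1561.501126).
Solving J·Δ = −F gives Δ = (1.4929, -1.0742).
Then the next iterate is (a, b)₁ = (-1.5071, 1.9258).
Round to (-1.5071, 1.9258) and repeat: F = (25.937532, -3.586252), J = [[-5.321371, 34.400889], [11.095707, 10.0477]].
Δ = (0.8824, -0.6175), so (a, b)₂ = (-0.6247, 1.3083).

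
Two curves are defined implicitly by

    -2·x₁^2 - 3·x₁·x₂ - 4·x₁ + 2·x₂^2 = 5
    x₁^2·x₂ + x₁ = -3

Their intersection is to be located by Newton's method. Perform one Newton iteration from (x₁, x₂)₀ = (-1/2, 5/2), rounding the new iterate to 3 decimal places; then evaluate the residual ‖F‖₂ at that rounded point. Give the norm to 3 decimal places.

19.369

At (-1/2, 5/2): F = (12.750, 3.125).
Jacobian J = [[-4·x₁ - 3·x₂ - 4, -3·x₁ + 4·x₂], [2·x₁·x₂ + 1, x₁^2]].
At the point, J = [[-9.500, 11.500], [-1.500, 0.250]] (det J = 14.875).
Solving J·Δ = −F gives Δ = (2.202, 0.710).
Then the next iterate is (x₁, x₂)₁ = (1.702, 3.210).
Re-evaluating at (1.702, 3.210): F = (-13.38367, 14.00074), so ‖F‖₂ = 19.369.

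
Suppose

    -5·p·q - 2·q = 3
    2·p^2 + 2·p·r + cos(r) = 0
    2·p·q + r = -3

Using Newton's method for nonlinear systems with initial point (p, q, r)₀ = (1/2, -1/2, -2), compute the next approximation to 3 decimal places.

(-1.717, -1.898, -3.319)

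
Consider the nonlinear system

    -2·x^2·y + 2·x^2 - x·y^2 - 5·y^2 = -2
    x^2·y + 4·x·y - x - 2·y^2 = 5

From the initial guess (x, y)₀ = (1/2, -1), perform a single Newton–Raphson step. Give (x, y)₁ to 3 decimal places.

(-0.561, -0.459)

At (1/2, -1): F = (-2.500, -9.750).
Jacobian J = [[-4·x·y + 4·x - y^2, -2·x^2 - 2·x·y - 10·y], [2·x·y + 4·y - 1, x^2 + 4·x - 4·y]].
At the point, J = [[3.000, 10.500], [-6.000, 6.250]] (det J = 81.750).
Solving J·Δ = −F gives Δ = (-1.061, 0.541).
Then the next iterate is (x, y)₁ = (-0.561, -0.459).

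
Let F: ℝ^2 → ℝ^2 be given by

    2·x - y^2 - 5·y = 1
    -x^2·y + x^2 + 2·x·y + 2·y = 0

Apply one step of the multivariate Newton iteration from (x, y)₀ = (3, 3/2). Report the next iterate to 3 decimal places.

(35.375, 9.000)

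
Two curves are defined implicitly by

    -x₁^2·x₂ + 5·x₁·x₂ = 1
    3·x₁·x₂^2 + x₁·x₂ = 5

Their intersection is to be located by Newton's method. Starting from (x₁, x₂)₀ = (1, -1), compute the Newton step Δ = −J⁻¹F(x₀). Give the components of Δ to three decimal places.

(-5.286, -2.714)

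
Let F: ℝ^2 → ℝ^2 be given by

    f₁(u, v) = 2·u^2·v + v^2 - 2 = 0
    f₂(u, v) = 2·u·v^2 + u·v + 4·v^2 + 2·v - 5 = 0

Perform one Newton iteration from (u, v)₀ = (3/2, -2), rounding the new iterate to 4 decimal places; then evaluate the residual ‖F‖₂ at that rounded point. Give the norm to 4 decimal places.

At (3/2, -2): F = (-7.0000, 16.0000).
Jacobian J = [[4·u·v, 2·u^2 + 2·v], [2·v^2 + v, 4·u·v + u + 8·v + 2]].
At the point, J = [[-12.0000, 0.5000], [6.0000, -24.5000]] (det J = 291.0000).
Solving J·Δ = −F gives Δ = (-0.5619, 0.5155).
Then the next iterate is (u, v)₁ = (0.9381, -1.4845).
Re-evaluating at (0.9381, -1.4845): F = (-2.409074, 3.588009), so ‖F‖₂ = 4.3217.

4.3217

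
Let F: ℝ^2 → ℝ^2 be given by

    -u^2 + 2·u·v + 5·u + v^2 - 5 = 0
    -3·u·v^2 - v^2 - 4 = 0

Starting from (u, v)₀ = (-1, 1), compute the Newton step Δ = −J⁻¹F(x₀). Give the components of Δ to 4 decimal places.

At (-1, 1): F = (-12.0000, -2.0000).
Jacobian J = [[-2·u + 2·v + 5, 2·u + 2·v], [-3·v^2, -6·u·v - 2·v]].
At the point, J = [[9.0000, 0.0000], [-3.0000, 4.0000]] (det J = 36.0000).
Solving J·Δ = −F gives Δ = (1.3333, 1.5000).

(1.3333, 1.5000)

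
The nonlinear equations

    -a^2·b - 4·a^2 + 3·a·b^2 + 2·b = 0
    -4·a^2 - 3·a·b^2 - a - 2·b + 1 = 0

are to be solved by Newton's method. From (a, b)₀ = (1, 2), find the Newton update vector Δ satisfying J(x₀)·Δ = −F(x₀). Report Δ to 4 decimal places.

At (1, 2): F = (10.0000, -20.0000).
Jacobian J = [[-2·a·b - 8·a + 3·b^2, -a^2 + 6·a·b + 2], [-8·a - 3·b^2 - 1, -6·a·b - 2]].
At the point, J = [[0.0000, 13.0000], [-21.0000, -14.0000]] (det J = 273.0000).
Solving J·Δ = −F gives Δ = (-0.4396, -0.7692).

(-0.4396, -0.7692)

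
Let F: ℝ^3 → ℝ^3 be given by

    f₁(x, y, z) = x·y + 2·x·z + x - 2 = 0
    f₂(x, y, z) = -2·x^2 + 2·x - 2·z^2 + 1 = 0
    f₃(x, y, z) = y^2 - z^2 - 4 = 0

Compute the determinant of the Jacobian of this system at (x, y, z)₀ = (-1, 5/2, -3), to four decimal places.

126.0000

J = [[y + 2·z + 1, x, 2·x], [-4·x + 2, 0, -4·z], [0, 2·y, -2·z]].
At the point, J = [[-2.5000, -1.0000, -2.0000], [6.0000, 0.0000, 12.0000], [0.0000, 5.0000, 6.0000]].
det J = 126.0000.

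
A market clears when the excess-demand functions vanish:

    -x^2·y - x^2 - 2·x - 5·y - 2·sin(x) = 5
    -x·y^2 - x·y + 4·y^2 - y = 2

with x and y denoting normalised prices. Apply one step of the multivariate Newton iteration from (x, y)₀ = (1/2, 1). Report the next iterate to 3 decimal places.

At (1/2, 1): F = (-12.45885, 0.000).
Jacobian J = [[-2·x·y - 2·x - 2·cos(x) - 2, -x^2 - 5], [-y^2 - y, -2·x·y - x + 8·y - 1]].
At the point, J = [[-5.75517, -5.250], [-2.000, 5.500]] (det J = -42.15341).
Solving J·Δ = −F gives Δ = (-1.626, -0.591).
Then the next iterate is (x, y)₁ = (-1.126, 0.409).

(-1.126, 0.409)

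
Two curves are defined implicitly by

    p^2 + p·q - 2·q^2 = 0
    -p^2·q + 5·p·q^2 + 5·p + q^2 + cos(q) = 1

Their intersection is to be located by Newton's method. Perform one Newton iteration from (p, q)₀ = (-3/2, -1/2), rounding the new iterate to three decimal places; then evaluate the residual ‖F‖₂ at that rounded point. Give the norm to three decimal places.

3.864

At (-3/2, -1/2): F = (2.500, -8.12242).
Jacobian J = [[2·p + q, p - 4·q], [-2·p·q + 5·q^2 + 5, -p^2 + 10·p·q + 2·q - sin(q)]].
At the point, J = [[-3.500, 0.500], [4.750, 4.72943]] (det J = -18.92799).
Solving J·Δ = −F gives Δ = (0.839, 0.875).
Then the next iterate is (p, q)₁ = (-0.661, 0.375).
Re-evaluating at (-0.661, 0.375): F = (-0.09220, -3.86248), so ‖F‖₂ = 3.864.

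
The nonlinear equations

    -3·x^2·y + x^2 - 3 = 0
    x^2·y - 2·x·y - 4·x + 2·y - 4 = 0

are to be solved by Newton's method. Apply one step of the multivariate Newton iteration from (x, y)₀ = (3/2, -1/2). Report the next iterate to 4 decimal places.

At (3/2, -1/2): F = (2.6250, -10.6250).
Jacobian J = [[-6·x·y + 2·x, -3·x^2], [2·x·y - 2·y - 4, x^2 - 2·x + 2]].
At the point, J = [[7.5000, -6.7500], [-4.5000, 1.2500]] (det J = -21.0000).
Solving J·Δ = −F gives Δ = (-3.2589, -3.2321).
Then the next iterate is (x, y)₁ = (-1.7589, -3.7321).

(-1.7589, -3.7321)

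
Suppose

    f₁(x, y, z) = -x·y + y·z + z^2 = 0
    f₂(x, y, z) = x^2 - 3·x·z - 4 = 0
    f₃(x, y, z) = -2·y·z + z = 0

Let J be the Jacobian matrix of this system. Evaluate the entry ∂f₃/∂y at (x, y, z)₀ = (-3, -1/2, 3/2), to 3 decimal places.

-3.000

∂f₃/∂y = -2·z.
At (-3, -1/2, 3/2) this is -3.000.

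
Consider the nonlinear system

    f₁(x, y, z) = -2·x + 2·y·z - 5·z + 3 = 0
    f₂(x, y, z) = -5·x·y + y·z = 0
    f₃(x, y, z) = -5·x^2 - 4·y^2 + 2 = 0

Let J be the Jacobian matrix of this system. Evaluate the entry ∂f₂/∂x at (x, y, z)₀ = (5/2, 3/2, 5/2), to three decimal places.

∂f₂/∂x = -5·y.
At (5/2, 3/2, 5/2) this is -7.500.

-7.500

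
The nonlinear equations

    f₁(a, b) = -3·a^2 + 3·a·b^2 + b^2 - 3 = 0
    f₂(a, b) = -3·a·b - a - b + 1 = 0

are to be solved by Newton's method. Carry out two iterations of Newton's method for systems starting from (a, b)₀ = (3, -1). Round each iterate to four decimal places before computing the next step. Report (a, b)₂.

(-0.1278, -0.2349)

At (3, -1): F = (-20.0000, 8.0000).
Jacobian J = [[-6·a + 3·b^2, 6·a·b + 2·b], [-3·b - 1, -3·a - 1]].
At the point, J = [[-15.0000, -20.0000], [2.0000, -10.0000]] (det J = 190.0000).
Solving J·Δ = −F gives Δ = (-1.8947, 0.4211).
Then the next iterate is (a, b)₁ = (1.1053, -0.5789).
Round to (1.1053, -0.5789) and repeat: F = (-5.218697, 2.393175), J = [[-5.626424, -4.996949], [0.7367, -4.3159]].
Δ = (-1.2331, 0.3440), so (a, b)₂ = (-0.1278, -0.2349).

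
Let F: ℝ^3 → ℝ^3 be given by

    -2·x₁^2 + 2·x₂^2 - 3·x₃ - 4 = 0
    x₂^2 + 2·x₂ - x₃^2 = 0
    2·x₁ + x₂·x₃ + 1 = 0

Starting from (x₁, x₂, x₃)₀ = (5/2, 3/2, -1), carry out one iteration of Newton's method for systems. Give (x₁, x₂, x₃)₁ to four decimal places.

(2.7561, 1.8841, -4.0854)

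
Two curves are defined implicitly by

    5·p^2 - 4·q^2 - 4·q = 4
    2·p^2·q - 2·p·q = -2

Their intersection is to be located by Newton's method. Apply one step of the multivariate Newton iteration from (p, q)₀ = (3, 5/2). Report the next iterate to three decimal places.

At (3, 5/2): F = (6.000, 32.000).
Jacobian J = [[10·p, -8·q - 4], [4·p·q - 2·q, 2·p^2 - 2·p]].
At the point, J = [[30.000, -24.000], [25.000, 12.000]] (det J = 960.000).
Solving J·Δ = −F gives Δ = (-0.875, -0.844).
Then the next iterate is (p, q)₁ = (2.125, 1.656).

(2.125, 1.656)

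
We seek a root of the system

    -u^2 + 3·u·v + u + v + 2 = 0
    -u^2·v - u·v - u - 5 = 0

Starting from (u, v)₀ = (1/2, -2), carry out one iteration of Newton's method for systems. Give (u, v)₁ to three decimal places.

(4.521, 8.750)

At (1/2, -2): F = (-2.750, -4.000).
Jacobian J = [[-2·u + 3·v + 1, 3·u + 1], [-2·u·v - v - 1, -u^2 - u]].
At the point, J = [[-6.000, 2.500], [3.000, -0.750]] (det J = -3.000).
Solving J·Δ = −F gives Δ = (4.021, 10.750).
Then the next iterate is (u, v)₁ = (4.521, 8.750).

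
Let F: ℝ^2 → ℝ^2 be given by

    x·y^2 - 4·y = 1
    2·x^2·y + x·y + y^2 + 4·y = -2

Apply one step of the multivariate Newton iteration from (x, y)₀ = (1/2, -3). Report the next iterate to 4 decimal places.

(-0.1042, -1.5625)

At (1/2, -3): F = (15.5000, -4.0000).
Jacobian J = [[y^2, 2·x·y - 4], [4·x·y + y, 2·x^2 + x + 2·y + 4]].
At the point, J = [[9.0000, -7.0000], [-9.0000, -1.0000]] (det J = -72.0000).
Solving J·Δ = −F gives Δ = (-0.6042, 1.4375).
Then the next iterate is (x, y)₁ = (-0.1042, -1.5625).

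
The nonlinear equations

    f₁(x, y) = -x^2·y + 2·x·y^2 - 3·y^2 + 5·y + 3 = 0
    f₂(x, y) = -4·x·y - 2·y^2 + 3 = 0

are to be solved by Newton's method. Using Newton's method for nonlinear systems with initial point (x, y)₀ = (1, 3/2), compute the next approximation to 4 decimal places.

At (1, 3/2): F = (6.7500, -7.5000).
Jacobian J = [[-2·x·y + 2·y^2, -x^2 + 4·x·y - 6·y + 5], [-4·y, -4·x - 4·y]].
At the point, J = [[1.5000, 1.0000], [-6.0000, -10.0000]] (det J = -9.0000).
Solving J·Δ = −F gives Δ = (-6.6667, 3.2500).
Then the next iterate is (x, y)₁ = (-5.6667, 4.7500).

(-5.6667, 4.7500)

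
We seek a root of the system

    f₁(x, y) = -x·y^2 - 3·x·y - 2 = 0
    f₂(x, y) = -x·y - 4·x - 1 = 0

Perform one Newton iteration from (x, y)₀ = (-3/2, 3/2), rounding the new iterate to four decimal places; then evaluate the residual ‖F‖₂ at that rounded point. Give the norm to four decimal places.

0.8829

At (-3/2, 3/2): F = (8.1250, 7.2500).
Jacobian J = [[-y^2 - 3·y, -2·x·y - 3·x], [-y - 4, -x]].
At the point, J = [[-6.7500, 9.0000], [-5.5000, 1.5000]] (det J = 39.3750).
Solving J·Δ = −F gives Δ = (1.3476, 0.1079).
Then the next iterate is (x, y)₁ = (-0.1524, 1.6079).
Re-evaluating at (-0.1524, 1.6079): F = (-0.870862, -0.145356), so ‖F‖₂ = 0.8829.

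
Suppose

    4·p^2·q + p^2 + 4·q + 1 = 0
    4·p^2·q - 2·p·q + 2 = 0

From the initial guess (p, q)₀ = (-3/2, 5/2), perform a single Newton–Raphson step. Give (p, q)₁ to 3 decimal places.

At (-3/2, 5/2): F = (35.750, 32.000).
Jacobian J = [[8·p·q + 2·p, 4·p^2 + 4], [8·p·q - 2·q, 4·p^2 - 2·p]].
At the point, J = [[-33.000, 13.000], [-35.000, 12.000]] (det J = 59.000).
Solving J·Δ = −F gives Δ = (-0.220, -3.309).
Then the next iterate is (p, q)₁ = (-1.720, -0.809).

(-1.720, -0.809)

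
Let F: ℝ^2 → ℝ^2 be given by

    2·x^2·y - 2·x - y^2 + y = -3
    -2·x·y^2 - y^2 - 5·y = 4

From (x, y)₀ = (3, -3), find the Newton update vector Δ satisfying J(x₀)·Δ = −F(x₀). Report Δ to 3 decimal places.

At (3, -3): F = (-69.000, -52.000).
Jacobian J = [[4·x·y - 2, 2·x^2 - 2·y + 1], [-2·y^2, -4·x·y - 2·y - 5]].
At the point, J = [[-38.000, 25.000], [-18.000, 37.000]] (det J = -956.000).
Solving J·Δ = −F gives Δ = (-1.311, 0.768).

(-1.311, 0.768)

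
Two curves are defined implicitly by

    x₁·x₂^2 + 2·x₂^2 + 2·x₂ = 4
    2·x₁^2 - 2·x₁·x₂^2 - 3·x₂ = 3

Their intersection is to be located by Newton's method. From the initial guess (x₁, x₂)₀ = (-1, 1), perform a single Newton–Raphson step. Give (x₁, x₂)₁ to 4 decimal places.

(-1.2800, 1.3200)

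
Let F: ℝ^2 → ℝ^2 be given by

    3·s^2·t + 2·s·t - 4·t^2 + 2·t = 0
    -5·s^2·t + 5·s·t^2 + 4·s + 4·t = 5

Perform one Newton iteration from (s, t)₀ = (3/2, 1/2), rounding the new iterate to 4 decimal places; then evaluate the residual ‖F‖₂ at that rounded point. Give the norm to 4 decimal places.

At (3/2, 1/2): F = (4.8750, -0.7500).
Jacobian J = [[6·s·t + 2·t, 3·s^2 + 2·s - 8·t + 2], [-10·s·t + 5·t^2 + 4, -5·s^2 + 10·s·t + 4]].
At the point, J = [[5.5000, 7.7500], [-2.2500, 0.2500]] (det J = 18.8125).
Solving J·Δ = −F gives Δ = (-0.3738, -0.3638).
Then the next iterate is (s, t)₁ = (1.1262, 0.1362).
Re-evaluating at (1.1262, 0.1362): F = (1.023213, -0.709673), so ‖F‖₂ = 1.2452.

1.2452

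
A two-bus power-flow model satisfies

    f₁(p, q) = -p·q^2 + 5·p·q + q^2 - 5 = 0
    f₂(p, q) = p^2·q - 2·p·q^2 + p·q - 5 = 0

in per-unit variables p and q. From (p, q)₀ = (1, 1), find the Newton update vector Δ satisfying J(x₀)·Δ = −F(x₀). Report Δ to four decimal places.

At (1, 1): F = (0.0000, -5.0000).
Jacobian J = [[-q^2 + 5·q, -2·p·q + 5·p + 2·q], [2·p·q - 2·q^2 + q, p^2 - 4·p·q + p]].
At the point, J = [[4.0000, 5.0000], [1.0000, -2.0000]] (det J = -13.0000).
Solving J·Δ = −F gives Δ = (1.9231, -1.5385).

(1.9231, -1.5385)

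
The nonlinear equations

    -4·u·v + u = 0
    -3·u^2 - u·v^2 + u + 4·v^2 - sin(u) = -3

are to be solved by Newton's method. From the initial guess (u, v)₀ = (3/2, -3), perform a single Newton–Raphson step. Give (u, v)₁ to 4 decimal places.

At (3/2, -3): F = (19.5000, 19.252505).
Jacobian J = [[-4·v + 1, -4·u], [-6·u - v^2 - cos(u) + 1, -2·u·v + 8·v]].
At the point, J = [[13.0000, -6.0000], [-17.070737, -15.0000]] (det J = -297.424423).
Solving J·Δ = −F gives Δ = (-0.5951, 1.9607).
Then the next iterate is (u, v)₁ = (0.9049, -1.0393).

(0.9049, -1.0393)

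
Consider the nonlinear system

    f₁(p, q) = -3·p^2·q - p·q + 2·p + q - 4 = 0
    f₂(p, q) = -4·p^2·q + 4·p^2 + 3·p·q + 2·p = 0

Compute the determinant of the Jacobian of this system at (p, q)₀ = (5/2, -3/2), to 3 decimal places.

506.875

J = [[-6·p·q - q + 2, -3·p^2 - p + 1], [-8·p·q + 8·p + 3·q + 2, -4·p^2 + 3·p]].
At the point, J = [[26.000, -20.250], [47.500, -17.500]].
det J = 506.875.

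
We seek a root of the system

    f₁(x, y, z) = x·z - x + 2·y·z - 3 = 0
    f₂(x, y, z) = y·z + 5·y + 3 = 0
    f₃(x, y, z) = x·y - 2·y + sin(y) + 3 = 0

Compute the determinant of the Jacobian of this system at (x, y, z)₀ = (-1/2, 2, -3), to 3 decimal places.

-61.329

J = [[z - 1, 2·z, x + 2·y], [0, z + 5, y], [y, x + cos(y) - 2, 0]].
At the point, J = [[-4.000, -6.000, 3.500], [0.000, 2.000, 2.000], [2.000, -2.91615, 0.000]].
det J = -61.329.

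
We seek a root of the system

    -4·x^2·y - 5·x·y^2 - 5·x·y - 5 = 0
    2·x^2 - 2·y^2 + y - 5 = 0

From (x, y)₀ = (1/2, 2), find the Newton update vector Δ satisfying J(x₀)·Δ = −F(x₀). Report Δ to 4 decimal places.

(-0.0418, -1.5119)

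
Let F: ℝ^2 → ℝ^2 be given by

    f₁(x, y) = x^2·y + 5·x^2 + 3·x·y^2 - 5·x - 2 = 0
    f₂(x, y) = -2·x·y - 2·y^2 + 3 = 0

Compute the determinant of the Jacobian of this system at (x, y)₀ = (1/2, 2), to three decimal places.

J = [[2·x·y + 10·x + 3·y^2 - 5, x^2 + 6·x·y], [-2·y, -2·x - 4·y]].
At the point, J = [[14.000, 6.250], [-4.000, -9.000]].
det J = -101.000.

-101.000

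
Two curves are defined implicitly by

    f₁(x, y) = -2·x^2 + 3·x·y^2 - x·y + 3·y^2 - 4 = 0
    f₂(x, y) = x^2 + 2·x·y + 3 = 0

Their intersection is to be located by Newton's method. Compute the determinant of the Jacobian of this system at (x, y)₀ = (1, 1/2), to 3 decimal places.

-22.500

J = [[-4·x + 3·y^2 - y, 6·x·y - x + 6·y], [2·x + 2·y, 2·x]].
At the point, J = [[-3.750, 5.000], [3.000, 2.000]].
det J = -22.500.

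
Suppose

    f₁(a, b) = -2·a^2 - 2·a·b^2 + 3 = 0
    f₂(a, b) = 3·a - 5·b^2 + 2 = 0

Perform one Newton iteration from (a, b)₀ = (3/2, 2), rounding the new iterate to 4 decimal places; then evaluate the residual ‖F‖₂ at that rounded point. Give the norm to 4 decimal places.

At (3/2, 2): F = (-13.5000, -13.5000).
Jacobian J = [[-4·a - 2·b^2, -4·a·b], [3, -10·b]].
At the point, J = [[-14.0000, -12.0000], [3.0000, -20.0000]] (det J = 316.0000).
Solving J·Δ = −F gives Δ = (-0.3418, -0.7263).
Then the next iterate is (a, b)₁ = (1.1582, 1.2737).
Re-evaluating at (1.1582, 1.2737): F = (-3.440777, -2.636958), so ‖F‖₂ = 4.3350.

4.3350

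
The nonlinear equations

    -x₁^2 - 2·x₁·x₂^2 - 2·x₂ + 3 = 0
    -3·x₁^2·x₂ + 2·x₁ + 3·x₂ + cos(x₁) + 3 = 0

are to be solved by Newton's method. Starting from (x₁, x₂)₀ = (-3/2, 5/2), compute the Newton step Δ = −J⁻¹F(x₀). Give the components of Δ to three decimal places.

(0.225, -0.951)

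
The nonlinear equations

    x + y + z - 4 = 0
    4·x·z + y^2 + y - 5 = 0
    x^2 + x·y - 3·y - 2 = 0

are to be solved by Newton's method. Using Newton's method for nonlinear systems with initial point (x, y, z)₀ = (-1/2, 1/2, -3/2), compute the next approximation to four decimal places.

At (-1/2, 1/2, -3/2): F = (-5.5000, -1.2500, -3.5000).
Jacobian J = [[1, 1, 1], [4·z, 2·y + 1, 4·x], [2·x + y, x - 3, 0]].
At the point, J = [[1.0000, 1.0000, 1.0000], [-6.0000, 2.0000, -2.0000], [-0.5000, -3.5000, 0.0000]] (det J = 16.0000).
Solving J·Δ = −F gives Δ = (-3.5547, -0.4922, 9.5469).
Then the next iterate is (x, y, z)₁ = (-4.0547, 0.0078, 8.0469).

(-4.0547, 0.0078, 8.0469)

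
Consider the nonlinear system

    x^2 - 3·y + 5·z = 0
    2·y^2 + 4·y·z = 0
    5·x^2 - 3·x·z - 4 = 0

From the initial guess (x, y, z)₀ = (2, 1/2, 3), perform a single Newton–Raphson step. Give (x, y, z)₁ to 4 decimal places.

(0.7756, 0.4040, 0.4219)

At (2, 1/2, 3): F = (17.5000, 6.5000, -2.0000).
Jacobian J = [[2·x, -3, 5], [0, 4·y + 4·z, 4·y], [10·x - 3·z, 0, -3·x]].
At the point, J = [[4.0000, -3.0000, 5.0000], [0.0000, 14.0000, 2.0000], [11.0000, 0.0000, -6.0000]] (det J = -1172.0000).
Solving J·Δ = −F gives Δ = (-1.2244, -0.0960, -2.5781).
Then the next iterate is (x, y, z)₁ = (0.7756, 0.4040, 0.4219).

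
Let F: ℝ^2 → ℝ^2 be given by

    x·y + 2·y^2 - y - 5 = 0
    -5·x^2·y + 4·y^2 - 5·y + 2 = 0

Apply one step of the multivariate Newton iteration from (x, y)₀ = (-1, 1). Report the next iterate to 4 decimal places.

At (-1, 1): F = (-5.0000, -4.0000).
Jacobian J = [[y, x + 4·y - 1], [-10·x·y, -5·x^2 + 8·y - 5]].
At the point, J = [[1.0000, 2.0000], [10.0000, -2.0000]] (det J = -22.0000).
Solving J·Δ = −F gives Δ = (0.8182, 2.0909).
Then the next iterate is (x, y)₁ = (-0.1818, 3.0909).

(-0.1818, 3.0909)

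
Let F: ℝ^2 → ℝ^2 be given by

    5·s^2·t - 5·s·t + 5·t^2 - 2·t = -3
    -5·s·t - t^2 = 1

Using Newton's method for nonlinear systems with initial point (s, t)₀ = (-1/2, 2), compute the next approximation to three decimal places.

At (-1/2, 2): F = (26.500, 0.000).
Jacobian J = [[10·s·t - 5·t, 5·s^2 - 5·s + 10·t - 2], [-5·t, -5·s - 2·t]].
At the point, J = [[-20.000, 21.750], [-10.000, -1.500]] (det J = 247.500).
Solving J·Δ = −F gives Δ = (0.161, -1.071).
Then the next iterate is (s, t)₁ = (-0.339, 0.929).

(-0.339, 0.929)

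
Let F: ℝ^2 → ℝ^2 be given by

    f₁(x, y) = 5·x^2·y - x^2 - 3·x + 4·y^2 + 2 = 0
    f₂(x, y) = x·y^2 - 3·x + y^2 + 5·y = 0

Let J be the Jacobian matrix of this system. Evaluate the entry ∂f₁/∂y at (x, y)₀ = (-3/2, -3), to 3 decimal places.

-12.750

∂f₁/∂y = 5·x^2 + 8·y.
At (-3/2, -3) this is -12.750.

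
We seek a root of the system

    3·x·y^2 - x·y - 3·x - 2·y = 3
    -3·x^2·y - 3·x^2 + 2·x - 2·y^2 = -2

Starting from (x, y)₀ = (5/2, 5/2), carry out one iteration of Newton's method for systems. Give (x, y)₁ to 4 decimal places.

At (5/2, 5/2): F = (25.1250, -71.1250).
Jacobian J = [[3·y^2 - y - 3, 6·x·y - x - 2], [-6·x·y - 6·x + 2, -3·x^2 - 4·y]].
At the point, J = [[13.2500, 33.0000], [-50.5000, -28.7500]] (det J = 1285.5625).
Solving J·Δ = −F gives Δ = (-1.2639, -0.2539).
Then the next iterate is (x, y)₁ = (1.2361, 2.2461).

(1.2361, 2.2461)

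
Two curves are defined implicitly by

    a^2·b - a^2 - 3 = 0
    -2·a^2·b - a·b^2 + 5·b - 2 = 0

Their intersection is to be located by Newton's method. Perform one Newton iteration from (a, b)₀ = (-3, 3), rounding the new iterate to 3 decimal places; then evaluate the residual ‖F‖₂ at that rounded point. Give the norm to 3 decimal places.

At (-3, 3): F = (15.000, -14.000).
Jacobian J = [[2·a·b - 2·a, a^2], [-4·a·b - b^2, -2·a^2 - 2·a·b + 5]].
At the point, J = [[-12.000, 9.000], [27.000, 5.000]] (det J = -303.000).
Solving J·Δ = −F gives Δ = (0.663, -0.782).
Then the next iterate is (a, b)₁ = (-2.337, 2.218).
Re-evaluating at (-2.337, 2.218): F = (3.65219, -3.64059), so ‖F‖₂ = 5.157.

5.157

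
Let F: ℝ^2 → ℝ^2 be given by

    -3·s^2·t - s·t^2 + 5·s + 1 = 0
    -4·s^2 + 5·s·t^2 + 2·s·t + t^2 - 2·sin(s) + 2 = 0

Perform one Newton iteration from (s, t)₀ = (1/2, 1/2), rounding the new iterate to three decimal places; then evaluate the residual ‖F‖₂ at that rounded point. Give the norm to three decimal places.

2.093

At (1/2, 1/2): F = (3.000, 1.41615).
Jacobian J = [[-6·s·t - t^2 + 5, -3·s^2 - 2·s·t], [-8·s + 5·t^2 + 2·t - 2·cos(s), 10·s·t + 2·s + 2·t]].
At the point, J = [[3.250, -1.250], [-3.50517, 4.500]] (det J = 10.24354).
Solving J·Δ = −F gives Δ = (-1.491, -1.476).
Then the next iterate is (s, t)₁ = (-0.991, -0.976).
Re-evaluating at (-0.991, -0.976): F = (-0.13546, -2.08818), so ‖F‖₂ = 2.093.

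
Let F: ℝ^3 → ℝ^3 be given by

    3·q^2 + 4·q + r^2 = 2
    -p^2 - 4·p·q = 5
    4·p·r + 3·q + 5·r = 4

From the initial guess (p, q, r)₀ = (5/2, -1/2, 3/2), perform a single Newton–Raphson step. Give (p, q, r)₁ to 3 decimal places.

(-1.023, -0.068, 1.689)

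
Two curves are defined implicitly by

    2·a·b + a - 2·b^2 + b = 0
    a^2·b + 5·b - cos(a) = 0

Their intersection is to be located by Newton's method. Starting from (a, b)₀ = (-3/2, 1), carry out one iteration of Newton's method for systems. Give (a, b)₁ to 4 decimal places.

(-0.0680, 0.7994)

At (-3/2, 1): F = (-5.5000, 7.179263).
Jacobian J = [[2·b + 1, 2·a - 4·b + 1], [2·a·b + sin(a), a^2 + 5]].
At the point, J = [[3.0000, -6.0000], [-3.997495, 7.2500]] (det J = -2.234970).
Solving J·Δ = −F gives Δ = (1.4320, -0.2006).
Then the next iterate is (a, b)₁ = (-0.0680, 0.7994).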